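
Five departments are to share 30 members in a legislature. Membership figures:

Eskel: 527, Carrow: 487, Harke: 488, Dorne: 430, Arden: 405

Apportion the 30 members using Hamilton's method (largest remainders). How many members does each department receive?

Total 2337; standard divisor 2337/30 ≈ 77.9.
Standard quotas: Eskel 6.765, Carrow 6.252, Harke 6.264, Dorne 5.520, Arden 5.199.
Lower quotas: Eskel 6, Carrow 6, Harke 6, Dorne 5, Arden 5 (sum 28, leaving 2 seats).
Remainders in descending order: Eskel 0.765, Dorne 0.520, Harke 0.264, Carrow 0.252, Arden 0.199.
The surplus seats go to Eskel, Dorne.

Eskel 7; Carrow 6; Harke 6; Dorne 6; Arden 5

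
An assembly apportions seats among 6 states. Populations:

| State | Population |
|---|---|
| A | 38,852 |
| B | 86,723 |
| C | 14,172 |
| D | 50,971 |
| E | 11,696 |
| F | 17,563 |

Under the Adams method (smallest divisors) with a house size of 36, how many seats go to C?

3

Standard divisor 219977/36 ≈ 6110.472; standard quotas: A 6.358, B 14.193, C 2.319, D 8.342, E 1.914, F 2.874.
Rounding up gives 7, 15, 3, 9, 2, 3 = 39 seats, so the divisor must be adjusted.
With modified divisor 6600: modified quotas A 5.887, B 13.140, C 2.147, D 7.723, E 1.772, F 2.661.
Rounding up: A 6, B 14, C 3, D 8, E 2, F 3 (total 36).
C receives 3.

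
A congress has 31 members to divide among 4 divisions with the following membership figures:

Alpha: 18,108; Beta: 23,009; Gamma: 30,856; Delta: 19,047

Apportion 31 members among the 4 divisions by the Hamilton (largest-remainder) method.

Standard divisor: 91020 ÷ 31 ≈ 2936.129.
Standard quotas: Alpha 6.1673, Beta 7.8365, Gamma 10.5091, Delta 6.4871.
Lower quotas: Alpha 6, Beta 7, Gamma 10, Delta 6 (sum 29, leaving 2 seats).
Remainders in descending order: Beta 0.8365, Gamma 0.5091, Delta 0.4871, Alpha 0.1673.
The surplus seats go to Beta, Gamma.

Alpha 6; Beta 8; Gamma 11; Delta 6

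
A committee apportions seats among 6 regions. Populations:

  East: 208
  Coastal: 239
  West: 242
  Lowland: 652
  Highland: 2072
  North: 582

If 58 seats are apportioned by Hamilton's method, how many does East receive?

3

Total 3995; standard divisor 3995/58 ≈ 68.879.
Standard quotas: East 3.020, Coastal 3.470, West 3.513, Lowland 9.466, Highland 30.082, North 8.450.
Lower quotas: East 3, Coastal 3, West 3, Lowland 9, Highland 30, North 8 (sum 56, leaving 2 seats).
Remainders in descending order: West 0.513, Coastal 0.470, Lowland 0.466, North 0.450, Highland 0.082, East 0.020.
The surplus seats go to West, Coastal.
East receives 3.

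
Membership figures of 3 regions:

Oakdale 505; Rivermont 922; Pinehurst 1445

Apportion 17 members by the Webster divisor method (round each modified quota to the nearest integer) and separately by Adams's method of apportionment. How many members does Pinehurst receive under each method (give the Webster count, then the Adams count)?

9 and 8

Webster: Oakdale 3, Rivermont 5, Pinehurst 9.
Adams: Oakdale 3, Rivermont 6, Pinehurst 8.
Pinehurst gets 9 under Webster and 8 under Adams.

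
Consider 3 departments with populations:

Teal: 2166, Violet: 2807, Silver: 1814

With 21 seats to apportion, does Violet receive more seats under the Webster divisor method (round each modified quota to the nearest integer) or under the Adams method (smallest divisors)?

Webster

Webster: Teal 7, Violet 9, Silver 5.
Adams: Teal 7, Violet 8, Silver 6.
Violet gets 9 under Webster and 8 under Adams.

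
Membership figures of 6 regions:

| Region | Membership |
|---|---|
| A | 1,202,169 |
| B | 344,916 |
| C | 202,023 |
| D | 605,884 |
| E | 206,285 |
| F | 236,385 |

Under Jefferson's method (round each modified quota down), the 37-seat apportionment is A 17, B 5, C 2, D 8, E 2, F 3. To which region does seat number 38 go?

E

Priority for the next seat is population ÷ (current seats + 1).
Priorities: A 66787.167, B 57486.000, C 67341.000, D 67320.444, E 68761.667, F 59096.250.
Highest priority: E.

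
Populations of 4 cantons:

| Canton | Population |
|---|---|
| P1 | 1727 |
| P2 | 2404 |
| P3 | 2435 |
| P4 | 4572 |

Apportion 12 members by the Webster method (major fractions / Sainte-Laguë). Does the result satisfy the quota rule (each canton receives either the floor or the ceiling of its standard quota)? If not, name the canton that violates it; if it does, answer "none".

none

Standard quotas: P1 1.861, P2 2.590, P3 2.623, P4 4.926.
Webster allocation: P1 2, P2 2, P3 3, P4 5.
Every allocation lies between the lower and upper quota.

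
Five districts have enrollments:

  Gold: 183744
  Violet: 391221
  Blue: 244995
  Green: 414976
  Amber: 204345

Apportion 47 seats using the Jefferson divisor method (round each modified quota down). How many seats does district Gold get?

6

Standard divisor 1439281/47 ≈ 30623; standard quotas: Gold 6.000, Violet 12.775, Blue 8.000, Green 13.551, Amber 6.673.
Rounding down gives 6, 12, 8, 13, 6 = 45 seats, so the divisor must be adjusted.
With modified divisor 29400: modified quotas Gold 6.250, Violet 13.307, Blue 8.333, Green 14.115, Amber 6.951.
Rounding down: Gold 6, Violet 13, Blue 8, Green 14, Amber 6 (total 47).
Gold receives 6.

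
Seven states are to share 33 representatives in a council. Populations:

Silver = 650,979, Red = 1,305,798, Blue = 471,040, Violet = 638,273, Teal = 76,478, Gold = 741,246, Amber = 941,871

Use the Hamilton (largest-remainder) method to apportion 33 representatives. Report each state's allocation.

Silver 5, Red 9, Blue 3, Violet 4, Teal 1, Gold 5, Amber 6

The standard divisor is 4825685/33 ≈ 146232.879.
Standard quotas: Silver 4.4517, Red 8.9296, Blue 3.2212, Violet 4.3648, Teal 0.5230, Gold 5.0689, Amber 6.4409.
Lower quotas: Silver 4, Red 8, Blue 3, Violet 4, Teal 0, Gold 5, Amber 6 (sum 30, leaving 3 seats).
Remainders in descending order: Red 0.9296, Teal 0.5230, Silver 0.4517, Amber 0.4409, Violet 0.3648, Blue 0.2212, Gold 0.0689.
The surplus seats go to Red, Teal, Silver.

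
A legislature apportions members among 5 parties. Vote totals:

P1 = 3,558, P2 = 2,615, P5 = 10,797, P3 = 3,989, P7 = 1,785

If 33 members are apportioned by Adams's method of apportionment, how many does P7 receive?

Standard divisor 22744/33 ≈ 689.212; standard quotas: P1 5.162, P2 3.794, P5 15.666, P3 5.788, P7 2.590.
Rounding up gives 6, 4, 16, 6, 3 = 35 seats, so the divisor must be adjusted.
With modified divisor 750: modified quotas P1 4.744, P2 3.487, P5 14.396, P3 5.319, P7 2.380.
Rounding up: P1 5, P2 4, P5 15, P3 6, P7 3 (total 33).
P7 receives 3.

3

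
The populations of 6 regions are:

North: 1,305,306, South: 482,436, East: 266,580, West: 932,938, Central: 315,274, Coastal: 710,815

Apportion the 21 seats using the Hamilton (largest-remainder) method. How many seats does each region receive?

Standard divisor: 4013349 ÷ 21 ≈ 191111.857.
Standard quotas: North 6.8301, South 2.5244, East 1.3949, West 4.8816, Central 1.6497, Coastal 3.7194.
Lower quotas: North 6, South 2, East 1, West 4, Central 1, Coastal 3 (sum 17, leaving 4 seats).
Remainders in descending order: West 0.8816, North 0.8301, Coastal 0.7194, Central 0.6497, South 0.5244, East 0.3949.
The surplus seats go to West, North, Coastal, Central.

North 7; South 2; East 1; West 5; Central 2; Coastal 4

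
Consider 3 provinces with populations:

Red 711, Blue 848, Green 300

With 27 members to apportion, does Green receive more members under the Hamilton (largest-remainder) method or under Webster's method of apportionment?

Hamilton: Red 10, Blue 12, Green 5.
Webster: Red 10, Blue 13, Green 4.
Green gets 5 under Hamilton and 4 under Webster.

Hamilton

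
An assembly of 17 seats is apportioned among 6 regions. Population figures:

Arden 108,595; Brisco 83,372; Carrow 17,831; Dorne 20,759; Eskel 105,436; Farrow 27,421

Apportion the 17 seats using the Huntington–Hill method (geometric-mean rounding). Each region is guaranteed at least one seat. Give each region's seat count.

Arden 5, Brisco 4, Carrow 1, Dorne 1, Eskel 5, Farrow 1

With divisor 21701: modified quotas Arden 5.004, Brisco 3.842, Carrow 0.822, Dorne 0.957, Eskel 4.859, Farrow 1.264.
Geometric-mean thresholds: Arden √(5·6)=5.477, Brisco √(3·4)=3.464, Carrow (min 1), Dorne (min 1), Eskel √(4·5)=4.472, Farrow √(1·2)=1.414.
Each quota rounded against its threshold gives Arden 5, Brisco 4, Carrow 1, Dorne 1, Eskel 5, Farrow 1 (total 17).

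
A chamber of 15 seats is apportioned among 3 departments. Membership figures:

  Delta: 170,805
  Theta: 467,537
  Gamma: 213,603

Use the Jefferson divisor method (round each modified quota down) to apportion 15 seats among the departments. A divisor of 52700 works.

With modified divisor 52700: modified quotas Delta 3.241, Theta 8.872, Gamma 4.053.
Rounding down: Delta 3, Theta 8, Gamma 4 (total 15).

Delta 3; Theta 8; Gamma 4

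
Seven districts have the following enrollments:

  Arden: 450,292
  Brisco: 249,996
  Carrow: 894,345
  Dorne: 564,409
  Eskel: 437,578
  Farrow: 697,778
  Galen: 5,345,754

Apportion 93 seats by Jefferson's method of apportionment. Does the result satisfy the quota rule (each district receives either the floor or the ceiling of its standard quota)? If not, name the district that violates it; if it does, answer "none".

Galen

Standard quotas: Arden 4.847, Brisco 2.691, Carrow 9.626, Dorne 6.075, Eskel 4.710, Farrow 7.511, Galen 57.540.
Jefferson allocation: Arden 5, Brisco 2, Carrow 10, Dorne 6, Eskel 4, Farrow 7, Galen 59.
Galen has quota 57.540 (lower 57, upper 58) but receives 59 — outside the quota interval.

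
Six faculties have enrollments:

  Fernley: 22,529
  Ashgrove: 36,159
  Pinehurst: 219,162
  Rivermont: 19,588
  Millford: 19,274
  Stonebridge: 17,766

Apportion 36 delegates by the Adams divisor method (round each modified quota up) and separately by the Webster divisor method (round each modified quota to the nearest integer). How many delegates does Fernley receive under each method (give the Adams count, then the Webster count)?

Adams: Fernley 3, Ashgrove 4, Pinehurst 23, Rivermont 2, Millford 2, Stonebridge 2.
Webster: Fernley 2, Ashgrove 4, Pinehurst 24, Rivermont 2, Millford 2, Stonebridge 2.
Fernley gets 3 under Adams and 2 under Webster.

3 and 2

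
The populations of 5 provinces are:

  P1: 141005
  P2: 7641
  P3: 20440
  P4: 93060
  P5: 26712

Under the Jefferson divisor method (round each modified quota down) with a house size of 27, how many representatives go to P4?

9

Standard divisor 288858/27 ≈ 10698.444; standard quotas: P1 13.180, P2 0.714, P3 1.911, P4 8.698, P5 2.497.
Rounding down gives 13, 0, 1, 8, 2 = 24 seats, so the divisor must be adjusted.
With modified divisor 9700: modified quotas P1 14.537, P2 0.788, P3 2.107, P4 9.594, P5 2.754.
Rounding down: P1 14, P2 0, P3 2, P4 9, P5 2 (total 27).
P4 receives 9.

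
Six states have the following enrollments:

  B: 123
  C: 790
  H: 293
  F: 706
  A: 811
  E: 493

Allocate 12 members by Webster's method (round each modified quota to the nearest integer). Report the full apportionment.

B 0; C 3; H 1; F 3; A 3; E 2

Standard divisor 3216/12 ≈ 268; standard quotas: B 0.459, C 2.948, H 1.093, F 2.634, A 3.026, E 1.840.
Rounding to the nearest integer gives B 0, C 3, H 1, F 3, A 3, E 2 — total 12, matching the house size, so no adjustment is needed.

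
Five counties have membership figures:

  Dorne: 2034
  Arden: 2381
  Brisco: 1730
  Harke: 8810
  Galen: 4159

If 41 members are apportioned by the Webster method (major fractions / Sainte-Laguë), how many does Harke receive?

Standard divisor 19114/41 ≈ 466.195; standard quotas: Dorne 4.363, Arden 5.107, Brisco 3.711, Harke 18.898, Galen 8.921.
Rounding to the nearest integer gives Dorne 4, Arden 5, Brisco 4, Harke 19, Galen 9 — total 41, matching the house size, so no adjustment is needed.
Harke receives 19.

19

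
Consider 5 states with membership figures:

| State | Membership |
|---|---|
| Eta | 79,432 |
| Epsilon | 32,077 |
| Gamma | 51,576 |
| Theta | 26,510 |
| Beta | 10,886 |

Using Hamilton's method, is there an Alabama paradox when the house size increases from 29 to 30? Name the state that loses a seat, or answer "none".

At 29 seats: Eta 11, Epsilon 5, Gamma 7, Theta 4, Beta 2.
At 30 seats: Eta 12, Epsilon 5, Gamma 8, Theta 4, Beta 1.
Beta drops from 2 to 1.

Beta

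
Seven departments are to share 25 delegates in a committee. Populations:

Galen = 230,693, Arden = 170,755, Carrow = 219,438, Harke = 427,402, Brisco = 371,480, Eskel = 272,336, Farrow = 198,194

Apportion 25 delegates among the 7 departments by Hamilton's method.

The standard divisor is 1890298/25 ≈ 75611.92.
Standard quotas: Galen 3.0510, Arden 2.2583, Carrow 2.9022, Harke 5.6526, Brisco 4.9130, Eskel 3.6018, Farrow 2.6212.
Lower quotas: Galen 3, Arden 2, Carrow 2, Harke 5, Brisco 4, Eskel 3, Farrow 2 (sum 21, leaving 4 seats).
Remainders in descending order: Brisco 0.9130, Carrow 0.9022, Harke 0.6526, Farrow 0.6212, Eskel 0.6018, Arden 0.2583, Galen 0.0510.
Largest remainders: Brisco, Carrow, Harke, Farrow receive the extra seats.

Galen 3, Arden 2, Carrow 3, Harke 6, Brisco 5, Eskel 3, Farrow 3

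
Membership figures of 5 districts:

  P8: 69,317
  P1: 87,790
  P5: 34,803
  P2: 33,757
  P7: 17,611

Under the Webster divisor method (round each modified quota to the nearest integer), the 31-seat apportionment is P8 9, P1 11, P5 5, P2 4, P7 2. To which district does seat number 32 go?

P1

Priority for the next seat is population ÷ (current seats + 0.5).
Priorities: P8 7296.526, P1 7633.913, P5 6327.818, P2 7501.556, P7 7044.400.
Highest priority: P1.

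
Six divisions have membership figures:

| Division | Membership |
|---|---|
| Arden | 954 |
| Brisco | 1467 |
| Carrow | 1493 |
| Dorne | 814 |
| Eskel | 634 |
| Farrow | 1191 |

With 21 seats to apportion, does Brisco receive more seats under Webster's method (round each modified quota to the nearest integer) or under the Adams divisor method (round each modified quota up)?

Webster

Webster: Arden 3, Brisco 5, Carrow 5, Dorne 2, Eskel 2, Farrow 4.
Adams: Arden 3, Brisco 4, Carrow 5, Dorne 3, Eskel 2, Farrow 4.
Brisco gets 5 under Webster and 4 under Adams.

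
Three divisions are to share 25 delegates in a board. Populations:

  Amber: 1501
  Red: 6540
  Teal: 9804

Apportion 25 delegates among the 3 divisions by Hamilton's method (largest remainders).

Total 17845; standard divisor 17845/25 ≈ 713.8.
Standard quotas: Amber 2.1028, Red 9.1622, Teal 13.7349.
Lower quotas: Amber 2, Red 9, Teal 13 (sum 24, leaving 1 seat).
Remainders in descending order: Teal 0.7349, Red 0.1622, Amber 0.1028.
The surplus seat goes to Teal.

Amber: 2; Red: 9; Teal: 14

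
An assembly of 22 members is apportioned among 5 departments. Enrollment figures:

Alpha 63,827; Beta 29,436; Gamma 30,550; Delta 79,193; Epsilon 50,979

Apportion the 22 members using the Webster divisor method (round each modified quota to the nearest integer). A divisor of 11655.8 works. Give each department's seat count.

Alpha: 5; Beta: 3; Gamma: 3; Delta: 7; Epsilon: 4

With modified divisor 11655.8: modified quotas Alpha 5.476, Beta 2.525, Gamma 2.621, Delta 6.794, Epsilon 4.374.
Rounding to the nearest integer: Alpha 5, Beta 3, Gamma 3, Delta 7, Epsilon 4 (total 22).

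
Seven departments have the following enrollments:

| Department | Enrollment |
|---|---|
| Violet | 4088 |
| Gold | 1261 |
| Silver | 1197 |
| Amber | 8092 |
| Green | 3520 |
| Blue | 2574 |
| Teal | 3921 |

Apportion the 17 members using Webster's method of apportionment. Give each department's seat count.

Standard divisor 24653/17 ≈ 1450.176; standard quotas: Violet 2.819, Gold 0.870, Silver 0.825, Amber 5.580, Green 2.427, Blue 1.775, Teal 2.704.
Rounding to the nearest integer gives 3, 1, 1, 6, 2, 2, 3 = 18 seats, so the divisor must be adjusted.
With modified divisor 1500: modified quotas Violet 2.725, Gold 0.841, Silver 0.798, Amber 5.395, Green 2.347, Blue 1.716, Teal 2.614.
Rounding to the nearest integer: Violet 3, Gold 1, Silver 1, Amber 5, Green 2, Blue 2, Teal 3 (total 17).

Violet=3, Gold=1, Silver=1, Amber=5, Green=2, Blue=2, Teal=3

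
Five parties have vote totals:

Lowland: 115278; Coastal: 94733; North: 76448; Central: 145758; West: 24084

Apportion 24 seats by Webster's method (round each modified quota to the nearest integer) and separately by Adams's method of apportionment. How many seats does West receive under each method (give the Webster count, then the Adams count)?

1 and 2

Webster: Lowland 6, Coastal 5, North 4, Central 8, West 1.
Adams: Lowland 6, Coastal 5, North 4, Central 7, West 2.
West gets 1 under Webster and 2 under Adams.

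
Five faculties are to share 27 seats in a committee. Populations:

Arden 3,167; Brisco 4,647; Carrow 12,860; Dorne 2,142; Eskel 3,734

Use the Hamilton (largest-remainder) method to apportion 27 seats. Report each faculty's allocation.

The standard divisor is 26550/27 ≈ 983.333.
Standard quotas: Arden 3.2207, Brisco 4.7258, Carrow 13.0780, Dorne 2.1783, Eskel 3.7973.
Lower quotas: Arden 3, Brisco 4, Carrow 13, Dorne 2, Eskel 3 (sum 25, leaving 2 seats).
Remainders in descending order: Eskel 0.7973, Brisco 0.7258, Arden 0.2207, Dorne 0.1783, Carrow 0.0780.
The surplus seats go to Eskel, Brisco.

Arden 3, Brisco 5, Carrow 13, Dorne 2, Eskel 4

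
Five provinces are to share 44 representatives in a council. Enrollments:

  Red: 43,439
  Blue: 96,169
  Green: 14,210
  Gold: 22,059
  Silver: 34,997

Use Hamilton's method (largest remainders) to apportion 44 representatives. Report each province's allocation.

Total 210874; standard divisor 210874/44 ≈ 4792.591.
Standard quotas: Red 9.0638, Blue 20.0662, Green 2.9650, Gold 4.6027, Silver 7.3023.
Lower quotas: Red 9, Blue 20, Green 2, Gold 4, Silver 7 (sum 42, leaving 2 seats).
Remainders in descending order: Green 0.9650, Gold 0.6027, Silver 0.3023, Blue 0.0662, Red 0.0638.
The surplus seats go to Green, Gold.

Red 9; Blue 20; Green 3; Gold 5; Silver 7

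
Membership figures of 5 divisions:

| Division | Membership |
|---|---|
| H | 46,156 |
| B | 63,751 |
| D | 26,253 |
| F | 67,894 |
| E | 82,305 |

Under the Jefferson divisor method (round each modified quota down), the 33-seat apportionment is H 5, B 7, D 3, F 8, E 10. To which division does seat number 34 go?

Priority for the next seat is population ÷ (current seats + 1).
Priorities: H 7692.667, B 7968.875, D 6563.250, F 7543.778, E 7482.273.
Highest priority: B.

B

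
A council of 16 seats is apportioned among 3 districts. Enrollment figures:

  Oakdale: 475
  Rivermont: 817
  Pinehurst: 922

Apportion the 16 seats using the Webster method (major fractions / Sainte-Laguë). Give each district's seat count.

Standard divisor 2214/16 ≈ 138.375; standard quotas: Oakdale 3.433, Rivermont 5.904, Pinehurst 6.663.
Rounding to the nearest integer gives Oakdale 3, Rivermont 6, Pinehurst 7 — total 16, matching the house size, so no adjustment is needed.

Oakdale 3; Rivermont 6; Pinehurst 7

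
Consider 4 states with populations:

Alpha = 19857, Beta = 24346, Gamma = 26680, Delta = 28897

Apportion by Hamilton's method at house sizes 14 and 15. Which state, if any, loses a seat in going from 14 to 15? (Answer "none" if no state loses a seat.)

none

At 14 seats: Alpha 3, Beta 3, Gamma 4, Delta 4.
At 15 seats: Alpha 3, Beta 4, Gamma 4, Delta 4.
No state's allocation decreased.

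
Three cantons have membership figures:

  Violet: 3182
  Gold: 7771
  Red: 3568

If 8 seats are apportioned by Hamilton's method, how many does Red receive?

Standard divisor: 14521 ÷ 8 ≈ 1815.125.
Standard quotas: Violet 1.7530, Gold 4.2812, Red 1.9657.
Lower quotas: Violet 1, Gold 4, Red 1 (sum 6, leaving 2 seats).
Remainders in descending order: Red 0.9657, Violet 0.7530, Gold 0.2812.
Largest remainders: Red, Violet receive the extra seats.
Red receives 2.

2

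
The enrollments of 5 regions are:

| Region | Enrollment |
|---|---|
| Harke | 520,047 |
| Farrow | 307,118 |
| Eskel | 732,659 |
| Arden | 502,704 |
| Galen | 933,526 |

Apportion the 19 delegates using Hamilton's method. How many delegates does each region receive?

Total 2996054; standard divisor 2996054/19 ≈ 157687.053.
Standard quotas: Harke 3.2980, Farrow 1.9476, Eskel 4.6463, Arden 3.1880, Galen 5.9201.
Lower quotas: Harke 3, Farrow 1, Eskel 4, Arden 3, Galen 5 (sum 16, leaving 3 seats).
Remainders in descending order: Farrow 0.9476, Galen 0.9201, Eskel 0.6463, Harke 0.2980, Arden 0.1880.
The surplus seats go to Farrow, Galen, Eskel.

Harke 3, Farrow 2, Eskel 5, Arden 3, Galen 6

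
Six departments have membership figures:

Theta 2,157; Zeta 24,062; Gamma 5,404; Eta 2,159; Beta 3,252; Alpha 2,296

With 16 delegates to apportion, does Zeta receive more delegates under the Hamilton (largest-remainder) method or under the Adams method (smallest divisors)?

Hamilton: Theta 1, Zeta 10, Gamma 2, Eta 1, Beta 1, Alpha 1.
Adams: Theta 1, Zeta 9, Gamma 2, Eta 1, Beta 2, Alpha 1.
Zeta gets 10 under Hamilton and 9 under Adams.

Hamilton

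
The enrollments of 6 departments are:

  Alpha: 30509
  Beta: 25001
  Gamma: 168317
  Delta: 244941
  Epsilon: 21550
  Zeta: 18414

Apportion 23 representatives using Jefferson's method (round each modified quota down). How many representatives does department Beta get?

Standard divisor 508732/23 ≈ 22118.783; standard quotas: Alpha 1.379, Beta 1.130, Gamma 7.610, Delta 11.074, Epsilon 0.974, Zeta 0.833.
Rounding down gives 1, 1, 7, 11, 0, 0 = 20 seats, so the divisor must be adjusted.
With modified divisor 19600: modified quotas Alpha 1.557, Beta 1.276, Gamma 8.588, Delta 12.497, Epsilon 1.099, Zeta 0.939.
Rounding down: Alpha 1, Beta 1, Gamma 8, Delta 12, Epsilon 1, Zeta 0 (total 23).
Beta receives 1.

1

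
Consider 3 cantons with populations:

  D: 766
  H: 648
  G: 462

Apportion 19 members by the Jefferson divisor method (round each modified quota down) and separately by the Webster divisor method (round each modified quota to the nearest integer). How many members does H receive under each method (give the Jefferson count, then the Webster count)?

7 and 6

Jefferson: D 8, H 7, G 4.
Webster: D 8, H 6, G 5.
H gets 7 under Jefferson and 6 under Webster.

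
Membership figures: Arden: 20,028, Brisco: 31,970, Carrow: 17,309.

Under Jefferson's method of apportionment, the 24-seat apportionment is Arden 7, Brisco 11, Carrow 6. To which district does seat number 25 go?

Brisco

Priority for the next seat is population ÷ (current seats + 1).
Priorities: Arden 2503.500, Brisco 2664.167, Carrow 2472.714.
Highest priority: Brisco.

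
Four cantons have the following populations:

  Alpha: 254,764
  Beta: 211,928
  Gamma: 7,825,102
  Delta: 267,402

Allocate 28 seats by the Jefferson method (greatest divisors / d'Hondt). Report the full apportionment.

Standard divisor 8559196/28 ≈ 305685.571; standard quotas: Alpha 0.833, Beta 0.693, Gamma 25.599, Delta 0.875.
Rounding down gives 0, 0, 25, 0 = 25 seats, so the divisor must be adjusted.
With modified divisor 274600: modified quotas Alpha 0.928, Beta 0.772, Gamma 28.496, Delta 0.974.
Rounding down: Alpha 0, Beta 0, Gamma 28, Delta 0 (total 28).

Alpha 0; Beta 0; Gamma 28; Delta 0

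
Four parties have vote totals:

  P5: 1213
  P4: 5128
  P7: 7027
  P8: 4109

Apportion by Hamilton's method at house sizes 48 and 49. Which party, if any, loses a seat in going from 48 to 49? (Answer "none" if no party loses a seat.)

P5

At 48 seats: P5 4, P4 14, P7 19, P8 11.
At 49 seats: P5 3, P4 14, P7 20, P8 12.
P5 drops from 4 to 3.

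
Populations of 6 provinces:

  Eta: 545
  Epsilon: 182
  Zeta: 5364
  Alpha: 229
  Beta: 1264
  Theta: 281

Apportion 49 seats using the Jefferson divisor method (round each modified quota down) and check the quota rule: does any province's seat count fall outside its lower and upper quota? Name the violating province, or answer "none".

Standard quotas: Eta 3.395, Epsilon 1.134, Zeta 33.418, Alpha 1.427, Beta 7.875, Theta 1.751.
Jefferson allocation: Eta 3, Epsilon 1, Zeta 35, Alpha 1, Beta 8, Theta 1.
Zeta has quota 33.418 (lower 33, upper 34) but receives 35 — outside the quota interval.

Zeta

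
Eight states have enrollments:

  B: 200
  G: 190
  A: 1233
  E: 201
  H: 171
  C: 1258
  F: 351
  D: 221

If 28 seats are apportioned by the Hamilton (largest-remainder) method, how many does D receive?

Total 3825; standard divisor 3825/28 ≈ 136.607.
Standard quotas: B 1.464, G 1.391, A 9.026, E 1.471, H 1.252, C 9.209, F 2.569, D 1.618.
Lower quotas: B 1, G 1, A 9, E 1, H 1, C 9, F 2, D 1 (sum 25, leaving 3 seats).
Remainders in descending order: D 0.618, F 0.569, E 0.471, B 0.464, G 0.391, H 0.252, C 0.209, A 0.026.
The surplus seats go to D, F, E.
D receives 2.

2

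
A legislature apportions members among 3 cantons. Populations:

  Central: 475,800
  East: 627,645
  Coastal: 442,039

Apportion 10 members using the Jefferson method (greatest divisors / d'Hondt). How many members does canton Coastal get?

Standard divisor 1545484/10 ≈ 154548.4; standard quotas: Central 3.079, East 4.061, Coastal 2.860.
Rounding down gives 3, 4, 2 = 9 seats, so the divisor must be adjusted.
With modified divisor 136400: modified quotas Central 3.488, East 4.602, Coastal 3.241.
Rounding down: Central 3, East 4, Coastal 3 (total 10).
Coastal receives 3.

3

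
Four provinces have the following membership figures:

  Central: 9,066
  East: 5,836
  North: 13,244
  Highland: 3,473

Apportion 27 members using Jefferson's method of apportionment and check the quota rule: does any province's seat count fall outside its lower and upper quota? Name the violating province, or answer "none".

none

Standard quotas: Central 7.742, East 4.983, North 11.309, Highland 2.966.
Jefferson allocation: Central 8, East 5, North 11, Highland 3.
Every allocation lies between the lower and upper quota.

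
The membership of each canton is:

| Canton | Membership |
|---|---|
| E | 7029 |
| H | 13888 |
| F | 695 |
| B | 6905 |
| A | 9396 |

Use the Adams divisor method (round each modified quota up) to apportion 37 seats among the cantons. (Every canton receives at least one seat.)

E 7; H 13; F 1; B 7; A 9

Standard divisor 37913/37 ≈ 1024.676; standard quotas: E 6.860, H 13.554, F 0.678, B 6.739, A 9.170.
Rounding up gives 7, 14, 1, 7, 10 = 39 seats, so the divisor must be adjusted.
With modified divisor 1100: modified quotas E 6.390, H 12.625, F 0.632, B 6.277, A 8.542.
Rounding up: E 7, H 13, F 1, B 7, A 9 (total 37).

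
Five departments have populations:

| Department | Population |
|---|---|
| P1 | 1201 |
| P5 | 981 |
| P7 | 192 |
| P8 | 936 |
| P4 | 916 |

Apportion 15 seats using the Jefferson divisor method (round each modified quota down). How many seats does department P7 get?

0

Standard divisor 4226/15 ≈ 281.733; standard quotas: P1 4.263, P5 3.482, P7 0.681, P8 3.322, P4 3.251.
Rounding down gives 4, 3, 0, 3, 3 = 13 seats, so the divisor must be adjusted.
With modified divisor 237: modified quotas P1 5.068, P5 4.139, P7 0.810, P8 3.949, P4 3.865.
Rounding down: P1 5, P5 4, P7 0, P8 3, P4 3 (total 15).
P7 receives 0.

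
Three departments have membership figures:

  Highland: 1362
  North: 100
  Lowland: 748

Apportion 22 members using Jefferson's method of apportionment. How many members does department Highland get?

Standard divisor 2210/22 ≈ 100.455; standard quotas: Highland 13.558, North 0.995, Lowland 7.446.
Rounding down gives 13, 0, 7 = 20 seats, so the divisor must be adjusted.
With modified divisor 95: modified quotas Highland 14.337, North 1.053, Lowland 7.874.
Rounding down: Highland 14, North 1, Lowland 7 (total 22).
Highland receives 14.

14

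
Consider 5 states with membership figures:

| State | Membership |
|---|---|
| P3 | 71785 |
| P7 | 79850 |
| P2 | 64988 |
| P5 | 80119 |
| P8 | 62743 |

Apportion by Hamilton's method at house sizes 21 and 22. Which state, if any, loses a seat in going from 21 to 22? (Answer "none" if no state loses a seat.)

At 21 seats: P3 4, P7 4, P2 4, P5 5, P8 4.
At 22 seats: P3 4, P7 5, P2 4, P5 5, P8 4.
No state's allocation decreased.

none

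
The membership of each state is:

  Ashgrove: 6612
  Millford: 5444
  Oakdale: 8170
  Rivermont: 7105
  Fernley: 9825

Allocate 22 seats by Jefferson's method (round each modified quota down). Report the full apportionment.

Standard divisor 37156/22 ≈ 1688.909; standard quotas: Ashgrove 3.915, Millford 3.223, Oakdale 4.837, Rivermont 4.207, Fernley 5.817.
Rounding down gives 3, 3, 4, 4, 5 = 19 seats, so the divisor must be adjusted.
With modified divisor 1500: modified quotas Ashgrove 4.408, Millford 3.629, Oakdale 5.447, Rivermont 4.737, Fernley 6.550.
Rounding down: Ashgrove 4, Millford 3, Oakdale 5, Rivermont 4, Fernley 6 (total 22).

Ashgrove 4, Millford 3, Oakdale 5, Rivermont 4, Fernley 6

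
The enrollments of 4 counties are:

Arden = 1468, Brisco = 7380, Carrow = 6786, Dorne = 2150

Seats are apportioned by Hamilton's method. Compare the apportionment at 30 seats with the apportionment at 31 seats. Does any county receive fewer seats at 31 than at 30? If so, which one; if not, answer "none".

Arden

At 30 seats: Arden 3, Brisco 12, Carrow 11, Dorne 4.
At 31 seats: Arden 2, Brisco 13, Carrow 12, Dorne 4.
Arden drops from 3 to 2.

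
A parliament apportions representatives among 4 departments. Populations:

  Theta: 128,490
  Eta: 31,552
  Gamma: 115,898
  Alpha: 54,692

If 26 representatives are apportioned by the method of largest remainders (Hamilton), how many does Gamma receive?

Standard divisor: 330632 ÷ 26 ≈ 12716.615.
Standard quotas: Theta 10.1041, Eta 2.4812, Gamma 9.1139, Alpha 4.3008.
Lower quotas: Theta 10, Eta 2, Gamma 9, Alpha 4 (sum 25, leaving 1 seat).
Remainders in descending order: Eta 0.4812, Alpha 0.3008, Gamma 0.1139, Theta 0.1041.
The surplus seat goes to Eta.
Gamma receives 9.

9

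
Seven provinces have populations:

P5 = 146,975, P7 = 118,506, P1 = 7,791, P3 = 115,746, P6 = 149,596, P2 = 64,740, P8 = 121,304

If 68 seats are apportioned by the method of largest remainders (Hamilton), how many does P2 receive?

6

The standard divisor is 724658/68 ≈ 10656.735.
Standard quotas: P5 13.7917, P7 11.1203, P1 0.7311, P3 10.8613, P6 14.0377, P2 6.0750, P8 11.3828.
Lower quotas: P5 13, P7 11, P1 0, P3 10, P6 14, P2 6, P8 11 (sum 65, leaving 3 seats).
Remainders in descending order: P3 0.8613, P5 0.7917, P1 0.7311, P8 0.3828, P7 0.1203, P2 0.0750, P6 0.0377.
The surplus seats go to P3, P5, P1.
P2 receives 6.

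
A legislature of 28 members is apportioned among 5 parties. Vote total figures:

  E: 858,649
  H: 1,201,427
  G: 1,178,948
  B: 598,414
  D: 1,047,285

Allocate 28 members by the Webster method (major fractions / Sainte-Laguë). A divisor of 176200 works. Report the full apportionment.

E: 5, H: 7, G: 7, B: 3, D: 6

With modified divisor 176200: modified quotas E 4.873, H 6.819, G 6.691, B 3.396, D 5.944.
Rounding to the nearest integer: E 5, H 7, G 7, B 3, D 6 (total 28).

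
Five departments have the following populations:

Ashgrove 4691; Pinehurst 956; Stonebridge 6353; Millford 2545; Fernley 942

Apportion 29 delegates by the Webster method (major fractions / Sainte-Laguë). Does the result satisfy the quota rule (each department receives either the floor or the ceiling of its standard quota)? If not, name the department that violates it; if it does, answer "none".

none

Standard quotas: Ashgrove 8.784, Pinehurst 1.790, Stonebridge 11.896, Millford 4.766, Fernley 1.764.
Webster allocation: Ashgrove 8, Pinehurst 2, Stonebridge 12, Millford 5, Fernley 2.
Every allocation lies between the lower and upper quota.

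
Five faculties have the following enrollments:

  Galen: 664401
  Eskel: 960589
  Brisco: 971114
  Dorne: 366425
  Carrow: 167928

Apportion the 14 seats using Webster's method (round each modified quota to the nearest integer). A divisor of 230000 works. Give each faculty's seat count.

With modified divisor 230000: modified quotas Galen 2.889, Eskel 4.176, Brisco 4.222, Dorne 1.593, Carrow 0.730.
Rounding to the nearest integer: Galen 3, Eskel 4, Brisco 4, Dorne 2, Carrow 1 (total 14).

Galen 3, Eskel 4, Brisco 4, Dorne 2, Carrow 1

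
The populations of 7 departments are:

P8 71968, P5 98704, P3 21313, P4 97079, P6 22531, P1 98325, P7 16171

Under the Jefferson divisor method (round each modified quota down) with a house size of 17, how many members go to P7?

0

Standard divisor 426091/17 ≈ 25064.176; standard quotas: P8 2.871, P5 3.938, P3 0.850, P4 3.873, P6 0.899, P1 3.923, P7 0.645.
Rounding down gives 2, 3, 0, 3, 0, 3, 0 = 11 seats, so the divisor must be adjusted.
With modified divisor 20500: modified quotas P8 3.511, P5 4.815, P3 1.040, P4 4.736, P6 1.099, P1 4.796, P7 0.789.
Rounding down: P8 3, P5 4, P3 1, P4 4, P6 1, P1 4, P7 0 (total 17).
P7 receives 0.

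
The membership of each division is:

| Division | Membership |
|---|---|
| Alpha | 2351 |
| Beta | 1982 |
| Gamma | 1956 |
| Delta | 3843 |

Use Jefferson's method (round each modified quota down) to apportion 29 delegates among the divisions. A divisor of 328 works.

Alpha 7, Beta 6, Gamma 5, Delta 11

With modified divisor 328: modified quotas Alpha 7.168, Beta 6.043, Gamma 5.963, Delta 11.716.
Rounding down: Alpha 7, Beta 6, Gamma 5, Delta 11 (total 29).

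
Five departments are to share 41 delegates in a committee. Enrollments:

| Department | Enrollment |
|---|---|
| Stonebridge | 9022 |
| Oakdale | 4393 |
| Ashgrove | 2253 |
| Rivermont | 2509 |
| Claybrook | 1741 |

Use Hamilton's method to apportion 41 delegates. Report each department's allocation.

The standard divisor is 19918/41 ≈ 485.805.
Standard quotas: Stonebridge 18.5712, Oakdale 9.0427, Ashgrove 4.6377, Rivermont 5.1646, Claybrook 3.5837.
Lower quotas: Stonebridge 18, Oakdale 9, Ashgrove 4, Rivermont 5, Claybrook 3 (sum 39, leaving 2 seats).
Remainders in descending order: Ashgrove 0.6377, Claybrook 0.5837, Stonebridge 0.5712, Rivermont 0.1646, Oakdale 0.0427.
The surplus seats go to Ashgrove, Claybrook.

Stonebridge=18, Oakdale=9, Ashgrove=5, Rivermont=5, Claybrook=4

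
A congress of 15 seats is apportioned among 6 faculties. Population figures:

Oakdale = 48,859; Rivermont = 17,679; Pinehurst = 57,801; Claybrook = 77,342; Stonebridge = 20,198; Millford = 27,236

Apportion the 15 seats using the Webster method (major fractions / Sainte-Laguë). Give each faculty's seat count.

Oakdale=3, Rivermont=1, Pinehurst=3, Claybrook=5, Stonebridge=1, Millford=2

Standard divisor 249115/15 ≈ 16607.667; standard quotas: Oakdale 2.942, Rivermont 1.065, Pinehurst 3.480, Claybrook 4.657, Stonebridge 1.216, Millford 1.640.
Rounding to the nearest integer gives Oakdale 3, Rivermont 1, Pinehurst 3, Claybrook 5, Stonebridge 1, Millford 2 — total 15, matching the house size, so no adjustment is needed.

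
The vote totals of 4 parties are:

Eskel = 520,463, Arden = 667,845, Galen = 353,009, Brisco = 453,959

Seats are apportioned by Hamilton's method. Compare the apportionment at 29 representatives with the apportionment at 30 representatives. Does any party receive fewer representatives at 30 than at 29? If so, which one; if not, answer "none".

At 29 seats: Eskel 7, Arden 10, Galen 5, Brisco 7.
At 30 seats: Eskel 8, Arden 10, Galen 5, Brisco 7.
No party's allocation decreased.

none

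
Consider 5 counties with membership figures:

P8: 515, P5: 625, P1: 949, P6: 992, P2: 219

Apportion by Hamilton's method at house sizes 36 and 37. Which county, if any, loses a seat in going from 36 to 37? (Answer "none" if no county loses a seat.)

none

At 36 seats: P8 6, P5 7, P1 10, P6 11, P2 2.
At 37 seats: P8 6, P5 7, P1 11, P6 11, P2 2.
No county's allocation decreased.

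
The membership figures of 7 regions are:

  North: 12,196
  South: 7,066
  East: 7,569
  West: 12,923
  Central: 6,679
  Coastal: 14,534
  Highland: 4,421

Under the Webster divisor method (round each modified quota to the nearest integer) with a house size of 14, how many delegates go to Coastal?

3

Standard divisor 65388/14 ≈ 4670.571; standard quotas: North 2.611, South 1.513, East 1.621, West 2.767, Central 1.430, Coastal 3.112, Highland 0.947.
Rounding to the nearest integer gives 3, 2, 2, 3, 1, 3, 1 = 15 seats, so the divisor must be adjusted.
With modified divisor 4800: modified quotas North 2.541, South 1.472, East 1.577, West 2.692, Central 1.391, Coastal 3.028, Highland 0.921.
Rounding to the nearest integer: North 3, South 1, East 2, West 3, Central 1, Coastal 3, Highland 1 (total 14).
Coastal receives 3.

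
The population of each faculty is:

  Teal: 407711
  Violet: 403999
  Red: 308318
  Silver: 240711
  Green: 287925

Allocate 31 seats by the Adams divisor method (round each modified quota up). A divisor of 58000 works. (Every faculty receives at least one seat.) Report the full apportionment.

Teal=8, Violet=7, Red=6, Silver=5, Green=5

With modified divisor 58000: modified quotas Teal 7.029, Violet 6.965, Red 5.316, Silver 4.150, Green 4.964.
Rounding up: Teal 8, Violet 7, Red 6, Silver 5, Green 5 (total 31).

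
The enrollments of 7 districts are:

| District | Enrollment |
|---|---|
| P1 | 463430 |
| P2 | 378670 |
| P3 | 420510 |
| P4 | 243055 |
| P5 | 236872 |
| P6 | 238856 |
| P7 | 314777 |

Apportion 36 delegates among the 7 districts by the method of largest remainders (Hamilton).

P1 7; P2 6; P3 6; P4 4; P5 4; P6 4; P7 5

The standard divisor is 2296170/36 ≈ 63782.5.
Standard quotas: P1 7.2658, P2 5.9369, P3 6.5929, P4 3.8107, P5 3.7137, P6 3.7449, P7 4.9352.
Lower quotas: P1 7, P2 5, P3 6, P4 3, P5 3, P6 3, P7 4 (sum 31, leaving 5 seats).
Remainders in descending order: P2 0.9369, P7 0.9352, P4 0.8107, P6 0.7449, P5 0.7137, P3 0.5929, P1 0.2658.
Largest remainders: P2, P7, P4, P6, P5 receive the extra seats.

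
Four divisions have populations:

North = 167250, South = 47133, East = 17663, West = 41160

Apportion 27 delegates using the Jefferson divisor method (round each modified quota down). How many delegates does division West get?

Standard divisor 273206/27 ≈ 10118.741; standard quotas: North 16.529, South 4.658, East 1.746, West 4.068.
Rounding down gives 16, 4, 1, 4 = 25 seats, so the divisor must be adjusted.
With modified divisor 9360: modified quotas North 17.869, South 5.036, East 1.887, West 4.397.
Rounding down: North 17, South 5, East 1, West 4 (total 27).
West receives 4.

4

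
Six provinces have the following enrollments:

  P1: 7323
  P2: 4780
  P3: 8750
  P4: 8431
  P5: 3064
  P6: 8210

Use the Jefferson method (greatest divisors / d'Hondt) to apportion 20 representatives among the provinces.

P1 4; P2 2; P3 5; P4 4; P5 1; P6 4

Standard divisor 40558/20 ≈ 2027.9; standard quotas: P1 3.611, P2 2.357, P3 4.315, P4 4.158, P5 1.511, P6 4.049.
Rounding down gives 3, 2, 4, 4, 1, 4 = 18 seats, so the divisor must be adjusted.
With modified divisor 1700: modified quotas P1 4.308, P2 2.812, P3 5.147, P4 4.959, P5 1.802, P6 4.829.
Rounding down: P1 4, P2 2, P3 5, P4 4, P5 1, P6 4 (total 20).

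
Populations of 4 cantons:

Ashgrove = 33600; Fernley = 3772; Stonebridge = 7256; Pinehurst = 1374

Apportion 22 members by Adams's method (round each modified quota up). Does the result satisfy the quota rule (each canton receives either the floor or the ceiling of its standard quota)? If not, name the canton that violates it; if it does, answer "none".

Standard quotas: Ashgrove 16.069, Fernley 1.804, Stonebridge 3.470, Pinehurst 0.657.
Adams allocation: Ashgrove 15, Fernley 2, Stonebridge 4, Pinehurst 1.
Ashgrove has quota 16.069 (lower 16, upper 17) but receives 15 — outside the quota interval.

Ashgrove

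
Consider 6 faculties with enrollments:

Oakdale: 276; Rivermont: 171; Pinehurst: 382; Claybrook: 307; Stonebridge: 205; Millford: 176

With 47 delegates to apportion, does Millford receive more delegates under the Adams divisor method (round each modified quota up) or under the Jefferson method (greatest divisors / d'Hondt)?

Adams

Adams: Oakdale 9, Rivermont 5, Pinehurst 12, Claybrook 9, Stonebridge 6, Millford 6.
Jefferson: Oakdale 9, Rivermont 5, Pinehurst 12, Claybrook 10, Stonebridge 6, Millford 5.
Millford gets 6 under Adams and 5 under Jefferson.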